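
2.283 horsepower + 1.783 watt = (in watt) 1704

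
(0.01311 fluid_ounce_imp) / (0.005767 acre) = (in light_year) 1.687e-24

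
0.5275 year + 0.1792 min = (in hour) 4621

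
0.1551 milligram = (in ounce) 5.471e-06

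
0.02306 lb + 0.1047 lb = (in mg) 5.795e+04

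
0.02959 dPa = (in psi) 4.292e-07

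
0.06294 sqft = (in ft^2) 0.06294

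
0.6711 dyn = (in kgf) 6.843e-07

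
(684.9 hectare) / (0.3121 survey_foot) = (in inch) 2.835e+09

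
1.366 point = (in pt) 1.366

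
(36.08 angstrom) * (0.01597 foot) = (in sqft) 1.89e-10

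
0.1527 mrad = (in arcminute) 0.5249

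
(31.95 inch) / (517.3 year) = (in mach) 1.461e-13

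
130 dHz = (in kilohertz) 0.013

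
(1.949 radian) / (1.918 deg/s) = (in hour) 0.01617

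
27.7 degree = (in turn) 0.07694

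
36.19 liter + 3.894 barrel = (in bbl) 4.122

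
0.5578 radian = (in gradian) 35.51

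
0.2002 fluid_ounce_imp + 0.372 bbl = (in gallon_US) 15.63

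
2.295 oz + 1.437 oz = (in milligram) 1.058e+05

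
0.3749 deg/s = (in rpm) 0.06248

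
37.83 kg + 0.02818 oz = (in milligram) 3.783e+07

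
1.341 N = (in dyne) 1.341e+05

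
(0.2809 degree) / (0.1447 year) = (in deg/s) 6.156e-08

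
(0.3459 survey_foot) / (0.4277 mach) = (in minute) 1.207e-05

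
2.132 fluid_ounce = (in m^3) 6.305e-05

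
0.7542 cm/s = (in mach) 2.215e-05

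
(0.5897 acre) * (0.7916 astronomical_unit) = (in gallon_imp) 6.216e+16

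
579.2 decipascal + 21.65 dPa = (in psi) 0.008715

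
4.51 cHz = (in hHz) 0.000451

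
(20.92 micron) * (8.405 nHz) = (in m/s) 1.758e-13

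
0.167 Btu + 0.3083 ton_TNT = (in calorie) 3.083e+08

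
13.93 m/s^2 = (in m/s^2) 13.93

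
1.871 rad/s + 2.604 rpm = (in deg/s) 122.8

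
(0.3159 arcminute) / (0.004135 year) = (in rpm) 6.729e-09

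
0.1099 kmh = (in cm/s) 3.053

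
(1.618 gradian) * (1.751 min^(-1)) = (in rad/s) 0.0007417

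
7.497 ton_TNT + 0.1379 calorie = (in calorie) 7.497e+09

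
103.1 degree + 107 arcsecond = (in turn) 0.2865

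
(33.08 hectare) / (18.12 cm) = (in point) 5.175e+09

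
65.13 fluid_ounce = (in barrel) 0.01211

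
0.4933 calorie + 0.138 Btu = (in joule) 147.7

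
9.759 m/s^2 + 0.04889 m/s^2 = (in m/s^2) 9.808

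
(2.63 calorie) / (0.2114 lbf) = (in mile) 0.007271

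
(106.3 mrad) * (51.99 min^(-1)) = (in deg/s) 5.277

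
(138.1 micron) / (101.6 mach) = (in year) 1.266e-16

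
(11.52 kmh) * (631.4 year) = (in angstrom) 6.372e+20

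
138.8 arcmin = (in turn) 0.006426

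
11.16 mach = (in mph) 8500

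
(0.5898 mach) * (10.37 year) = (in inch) 2.586e+12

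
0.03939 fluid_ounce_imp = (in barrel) 7.039e-06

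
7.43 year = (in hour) 6.509e+04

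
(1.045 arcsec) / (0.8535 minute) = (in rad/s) 9.893e-08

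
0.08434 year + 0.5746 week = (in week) 4.972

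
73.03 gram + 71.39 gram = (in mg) 1.444e+05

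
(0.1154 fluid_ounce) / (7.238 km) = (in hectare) 4.715e-14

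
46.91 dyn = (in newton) 0.0004691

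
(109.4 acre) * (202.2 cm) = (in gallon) 2.365e+08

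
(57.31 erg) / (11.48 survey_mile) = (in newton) 3.102e-10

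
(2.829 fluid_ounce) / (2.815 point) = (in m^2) 0.08425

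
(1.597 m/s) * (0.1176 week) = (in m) 1.136e+05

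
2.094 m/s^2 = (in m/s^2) 2.094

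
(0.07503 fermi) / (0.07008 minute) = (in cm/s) 1.784e-15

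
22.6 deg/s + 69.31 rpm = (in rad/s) 7.653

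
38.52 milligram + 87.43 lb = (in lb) 87.43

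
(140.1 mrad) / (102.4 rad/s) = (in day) 1.584e-08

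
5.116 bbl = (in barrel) 5.116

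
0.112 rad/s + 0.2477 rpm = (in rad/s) 0.1379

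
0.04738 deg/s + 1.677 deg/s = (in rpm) 0.2874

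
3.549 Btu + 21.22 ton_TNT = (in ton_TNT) 21.22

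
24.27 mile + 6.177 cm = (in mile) 24.27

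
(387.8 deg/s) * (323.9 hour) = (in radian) 7.892e+06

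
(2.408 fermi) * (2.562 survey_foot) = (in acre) 4.647e-19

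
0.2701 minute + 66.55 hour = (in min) 3993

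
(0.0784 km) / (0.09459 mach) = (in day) 2.817e-05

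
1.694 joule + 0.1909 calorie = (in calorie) 0.5958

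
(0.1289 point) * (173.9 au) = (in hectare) 1.183e+05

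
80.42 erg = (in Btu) 7.622e-09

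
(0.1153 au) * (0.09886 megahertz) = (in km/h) 6.139e+15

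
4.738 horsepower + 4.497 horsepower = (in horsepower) 9.235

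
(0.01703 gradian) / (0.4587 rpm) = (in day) 6.446e-08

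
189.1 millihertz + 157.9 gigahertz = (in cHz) 1.579e+13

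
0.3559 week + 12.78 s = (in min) 3588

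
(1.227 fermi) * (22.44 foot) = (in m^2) 8.392e-15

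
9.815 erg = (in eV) 6.126e+12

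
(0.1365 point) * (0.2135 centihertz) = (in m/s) 1.028e-07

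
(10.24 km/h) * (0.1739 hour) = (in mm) 1.781e+06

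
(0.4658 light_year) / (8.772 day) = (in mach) 1.708e+07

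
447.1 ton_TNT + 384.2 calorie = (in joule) 1.871e+12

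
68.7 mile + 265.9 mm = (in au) 7.391e-07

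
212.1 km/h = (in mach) 0.173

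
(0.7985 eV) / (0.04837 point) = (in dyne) 7.497e-10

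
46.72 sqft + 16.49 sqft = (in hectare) 0.0005872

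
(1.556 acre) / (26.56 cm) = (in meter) 2.371e+04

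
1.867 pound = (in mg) 8.469e+05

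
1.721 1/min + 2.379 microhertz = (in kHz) 2.869e-05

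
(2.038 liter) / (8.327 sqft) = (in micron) 2634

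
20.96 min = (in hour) 0.3493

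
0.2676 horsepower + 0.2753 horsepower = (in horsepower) 0.5429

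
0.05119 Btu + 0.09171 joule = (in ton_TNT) 1.293e-08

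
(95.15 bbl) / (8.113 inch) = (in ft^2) 790.2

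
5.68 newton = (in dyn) 5.68e+05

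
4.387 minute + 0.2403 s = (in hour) 0.07318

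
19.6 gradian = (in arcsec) 6.35e+04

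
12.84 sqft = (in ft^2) 12.84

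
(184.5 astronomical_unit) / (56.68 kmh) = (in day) 2.029e+07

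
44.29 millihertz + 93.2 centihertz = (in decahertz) 0.09763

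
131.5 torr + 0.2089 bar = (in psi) 5.573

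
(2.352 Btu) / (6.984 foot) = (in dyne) 1.166e+08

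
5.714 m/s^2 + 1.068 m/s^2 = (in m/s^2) 6.782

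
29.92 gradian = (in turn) 0.0748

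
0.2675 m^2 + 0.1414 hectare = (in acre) 0.3495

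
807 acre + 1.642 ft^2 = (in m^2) 3.266e+06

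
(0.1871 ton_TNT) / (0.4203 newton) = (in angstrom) 1.863e+19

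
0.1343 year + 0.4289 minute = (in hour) 1176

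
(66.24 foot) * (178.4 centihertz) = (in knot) 70.02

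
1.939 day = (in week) 0.277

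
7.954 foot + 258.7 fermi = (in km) 0.002424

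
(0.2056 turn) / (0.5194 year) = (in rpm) 7.531e-07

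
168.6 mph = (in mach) 0.2214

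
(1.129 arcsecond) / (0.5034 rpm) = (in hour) 2.884e-08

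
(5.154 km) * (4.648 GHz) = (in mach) 7.035e+10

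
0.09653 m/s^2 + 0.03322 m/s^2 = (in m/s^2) 0.1298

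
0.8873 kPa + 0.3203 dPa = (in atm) 0.008757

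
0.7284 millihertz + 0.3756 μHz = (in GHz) 7.288e-13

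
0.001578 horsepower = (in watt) 1.177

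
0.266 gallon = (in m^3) 0.001007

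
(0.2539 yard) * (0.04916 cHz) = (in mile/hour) 0.0002553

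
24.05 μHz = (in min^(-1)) 0.001443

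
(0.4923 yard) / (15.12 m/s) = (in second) 0.02977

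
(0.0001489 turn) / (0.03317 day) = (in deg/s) 1.87e-05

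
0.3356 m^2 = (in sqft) 3.612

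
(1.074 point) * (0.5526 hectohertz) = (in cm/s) 2.094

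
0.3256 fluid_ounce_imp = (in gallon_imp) 0.002035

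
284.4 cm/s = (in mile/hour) 6.362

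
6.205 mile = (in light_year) 1.056e-12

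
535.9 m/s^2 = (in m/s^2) 535.9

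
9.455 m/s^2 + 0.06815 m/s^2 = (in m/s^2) 9.523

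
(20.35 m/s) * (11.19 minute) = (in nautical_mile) 7.377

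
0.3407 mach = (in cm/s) 1.16e+04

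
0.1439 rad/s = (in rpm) 1.374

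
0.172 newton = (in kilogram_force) 0.01754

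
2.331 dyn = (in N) 2.331e-05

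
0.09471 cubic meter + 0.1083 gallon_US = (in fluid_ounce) 3216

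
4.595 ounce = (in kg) 0.1303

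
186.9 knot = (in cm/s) 9615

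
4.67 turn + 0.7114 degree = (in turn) 4.672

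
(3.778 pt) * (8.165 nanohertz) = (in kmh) 3.918e-11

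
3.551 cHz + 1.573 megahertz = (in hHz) 1.573e+04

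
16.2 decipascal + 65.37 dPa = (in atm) 8.05e-05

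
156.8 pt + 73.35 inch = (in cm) 191.8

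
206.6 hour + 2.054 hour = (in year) 0.02382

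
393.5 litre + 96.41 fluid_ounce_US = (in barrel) 2.493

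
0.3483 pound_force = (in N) 1.549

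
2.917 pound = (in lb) 2.917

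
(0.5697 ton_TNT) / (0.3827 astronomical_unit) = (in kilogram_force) 0.004246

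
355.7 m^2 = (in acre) 0.0879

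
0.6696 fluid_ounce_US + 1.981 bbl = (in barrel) 1.981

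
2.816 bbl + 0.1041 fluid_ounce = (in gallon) 118.3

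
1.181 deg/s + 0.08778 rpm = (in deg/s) 1.708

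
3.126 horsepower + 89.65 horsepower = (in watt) 6.918e+04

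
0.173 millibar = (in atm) 0.0001707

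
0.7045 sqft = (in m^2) 0.06545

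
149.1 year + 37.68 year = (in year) 186.8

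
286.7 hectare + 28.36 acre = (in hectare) 298.2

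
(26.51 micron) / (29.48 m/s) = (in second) 8.993e-07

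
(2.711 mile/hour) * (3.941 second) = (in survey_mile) 0.002968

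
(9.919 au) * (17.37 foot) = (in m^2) 7.856e+12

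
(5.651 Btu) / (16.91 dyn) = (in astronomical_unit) 0.0002357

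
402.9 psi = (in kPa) 2778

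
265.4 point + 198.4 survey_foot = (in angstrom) 6.057e+11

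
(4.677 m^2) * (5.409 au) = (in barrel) 2.38e+13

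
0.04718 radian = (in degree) 2.703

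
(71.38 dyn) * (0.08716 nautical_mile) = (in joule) 0.1152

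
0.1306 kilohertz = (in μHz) 1.306e+08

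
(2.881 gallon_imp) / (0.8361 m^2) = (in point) 44.4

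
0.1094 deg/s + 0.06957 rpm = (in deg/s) 0.5268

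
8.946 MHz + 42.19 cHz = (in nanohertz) 8.946e+15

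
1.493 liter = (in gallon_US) 0.3944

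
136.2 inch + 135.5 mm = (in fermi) 3.595e+15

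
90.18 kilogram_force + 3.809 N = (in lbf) 199.7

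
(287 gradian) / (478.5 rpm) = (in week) 1.488e-07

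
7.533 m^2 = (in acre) 0.001861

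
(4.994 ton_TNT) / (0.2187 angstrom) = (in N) 9.554e+20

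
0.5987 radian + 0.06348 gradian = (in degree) 34.36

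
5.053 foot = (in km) 0.00154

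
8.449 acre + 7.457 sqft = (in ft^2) 3.68e+05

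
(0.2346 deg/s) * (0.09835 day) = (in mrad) 3.479e+04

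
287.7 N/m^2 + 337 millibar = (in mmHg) 254.9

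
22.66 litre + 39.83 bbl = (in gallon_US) 1679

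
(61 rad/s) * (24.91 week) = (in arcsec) 1.896e+14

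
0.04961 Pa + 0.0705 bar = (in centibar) 7.05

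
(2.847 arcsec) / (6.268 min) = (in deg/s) 2.103e-06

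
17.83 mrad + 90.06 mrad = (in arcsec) 2.225e+04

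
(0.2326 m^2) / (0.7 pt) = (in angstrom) 9.419e+12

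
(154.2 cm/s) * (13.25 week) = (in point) 3.503e+10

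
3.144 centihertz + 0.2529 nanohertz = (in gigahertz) 3.144e-11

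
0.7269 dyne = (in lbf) 1.634e-06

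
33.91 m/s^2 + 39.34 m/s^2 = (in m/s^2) 73.25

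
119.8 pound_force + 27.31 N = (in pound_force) 125.9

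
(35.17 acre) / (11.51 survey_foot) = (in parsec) 1.315e-12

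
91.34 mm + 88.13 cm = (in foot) 3.191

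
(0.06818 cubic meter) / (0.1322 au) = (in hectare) 3.447e-16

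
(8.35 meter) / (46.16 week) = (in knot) 5.814e-07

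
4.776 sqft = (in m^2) 0.4437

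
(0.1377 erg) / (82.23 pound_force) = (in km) 3.765e-14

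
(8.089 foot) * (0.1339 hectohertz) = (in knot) 64.17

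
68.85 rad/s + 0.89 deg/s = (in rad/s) 68.87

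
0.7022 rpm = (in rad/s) 0.07353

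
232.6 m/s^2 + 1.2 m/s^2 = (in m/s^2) 233.8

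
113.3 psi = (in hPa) 7812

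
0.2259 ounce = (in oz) 0.2259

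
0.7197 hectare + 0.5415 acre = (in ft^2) 1.011e+05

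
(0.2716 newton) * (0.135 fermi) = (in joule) 3.667e-17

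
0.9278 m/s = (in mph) 2.075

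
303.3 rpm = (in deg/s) 1820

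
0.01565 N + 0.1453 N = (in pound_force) 0.03618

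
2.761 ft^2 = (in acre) 6.338e-05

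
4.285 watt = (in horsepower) 0.005746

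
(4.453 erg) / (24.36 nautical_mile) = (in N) 9.87e-12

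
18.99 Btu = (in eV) 1.251e+23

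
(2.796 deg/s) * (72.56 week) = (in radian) 2.142e+06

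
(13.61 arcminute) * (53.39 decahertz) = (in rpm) 20.18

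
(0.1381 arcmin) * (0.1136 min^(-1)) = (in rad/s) 7.606e-08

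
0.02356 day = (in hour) 0.5654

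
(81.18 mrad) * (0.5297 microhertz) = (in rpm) 4.106e-07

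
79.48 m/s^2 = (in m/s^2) 79.48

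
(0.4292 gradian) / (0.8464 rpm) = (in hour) 2.113e-05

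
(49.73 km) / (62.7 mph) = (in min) 29.57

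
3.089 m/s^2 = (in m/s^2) 3.089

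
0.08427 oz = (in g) 2.389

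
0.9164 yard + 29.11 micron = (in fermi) 8.38e+14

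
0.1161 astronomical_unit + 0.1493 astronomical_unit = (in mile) 2.467e+07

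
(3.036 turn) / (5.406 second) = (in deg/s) 202.2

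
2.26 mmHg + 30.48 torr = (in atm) 0.04308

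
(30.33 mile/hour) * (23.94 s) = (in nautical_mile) 0.1753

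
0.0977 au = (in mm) 1.462e+13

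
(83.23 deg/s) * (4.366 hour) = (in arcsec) 4.709e+09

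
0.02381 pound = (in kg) 0.0108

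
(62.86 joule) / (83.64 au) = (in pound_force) 1.129e-12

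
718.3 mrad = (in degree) 41.16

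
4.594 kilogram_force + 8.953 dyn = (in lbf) 10.13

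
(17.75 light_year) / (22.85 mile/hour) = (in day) 1.903e+11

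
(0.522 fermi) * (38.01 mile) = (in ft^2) 3.437e-10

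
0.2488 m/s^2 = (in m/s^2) 0.2488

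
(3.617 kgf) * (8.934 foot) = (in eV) 6.029e+20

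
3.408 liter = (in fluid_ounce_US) 115.2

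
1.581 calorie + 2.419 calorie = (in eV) 1.045e+20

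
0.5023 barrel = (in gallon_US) 21.1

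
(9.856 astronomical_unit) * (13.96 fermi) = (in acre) 5.086e-06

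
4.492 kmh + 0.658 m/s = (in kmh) 6.861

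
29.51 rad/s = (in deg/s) 1691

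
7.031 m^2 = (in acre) 0.001737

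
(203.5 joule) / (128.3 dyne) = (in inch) 6.245e+06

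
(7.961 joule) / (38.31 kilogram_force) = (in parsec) 6.867e-19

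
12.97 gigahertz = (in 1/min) 7.782e+11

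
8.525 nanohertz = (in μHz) 0.008525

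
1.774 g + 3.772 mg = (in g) 1.778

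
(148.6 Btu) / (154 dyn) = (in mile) 6.326e+04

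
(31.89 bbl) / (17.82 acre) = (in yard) 7.689e-05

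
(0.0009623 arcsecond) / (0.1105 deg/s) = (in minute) 4.032e-08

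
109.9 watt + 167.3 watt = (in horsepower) 0.3717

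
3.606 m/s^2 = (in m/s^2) 3.606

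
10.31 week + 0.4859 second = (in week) 10.31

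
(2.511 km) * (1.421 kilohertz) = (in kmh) 1.285e+07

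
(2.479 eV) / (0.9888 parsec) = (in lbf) 2.926e-36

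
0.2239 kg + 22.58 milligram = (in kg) 0.2239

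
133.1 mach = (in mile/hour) 1.014e+05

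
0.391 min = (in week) 3.879e-05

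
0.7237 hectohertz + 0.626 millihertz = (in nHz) 7.237e+10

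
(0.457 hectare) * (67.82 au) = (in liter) 4.637e+19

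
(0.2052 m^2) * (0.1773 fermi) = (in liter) 3.638e-14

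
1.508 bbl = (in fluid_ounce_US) 8107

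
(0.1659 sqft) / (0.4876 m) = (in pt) 89.6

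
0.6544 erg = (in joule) 6.544e-08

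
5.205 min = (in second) 312.3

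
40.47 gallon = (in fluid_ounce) 5180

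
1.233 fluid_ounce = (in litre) 0.03646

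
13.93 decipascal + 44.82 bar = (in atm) 44.23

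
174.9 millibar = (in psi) 2.537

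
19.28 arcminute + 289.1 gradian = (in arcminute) 1.563e+04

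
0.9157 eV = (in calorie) 3.506e-20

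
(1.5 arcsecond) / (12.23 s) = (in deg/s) 3.407e-05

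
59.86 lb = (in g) 2.715e+04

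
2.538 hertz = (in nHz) 2.538e+09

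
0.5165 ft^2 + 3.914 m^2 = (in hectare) 0.0003962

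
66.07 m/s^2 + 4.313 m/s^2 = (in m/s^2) 70.38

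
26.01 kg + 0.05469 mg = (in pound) 57.34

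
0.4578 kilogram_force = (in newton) 4.489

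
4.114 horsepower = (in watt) 3068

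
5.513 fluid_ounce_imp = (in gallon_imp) 0.03446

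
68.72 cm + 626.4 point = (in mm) 908.2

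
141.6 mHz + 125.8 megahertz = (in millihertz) 1.258e+11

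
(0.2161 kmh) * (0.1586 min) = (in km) 0.0005712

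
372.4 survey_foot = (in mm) 1.135e+05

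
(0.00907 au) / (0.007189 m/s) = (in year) 5985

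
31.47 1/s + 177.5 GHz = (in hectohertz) 1.775e+09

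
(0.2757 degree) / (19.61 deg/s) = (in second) 0.01406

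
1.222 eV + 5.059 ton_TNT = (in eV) 1.321e+29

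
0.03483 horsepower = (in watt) 25.97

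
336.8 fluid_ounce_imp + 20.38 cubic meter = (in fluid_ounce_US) 6.895e+05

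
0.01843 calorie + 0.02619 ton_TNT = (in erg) 1.096e+15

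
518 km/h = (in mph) 321.9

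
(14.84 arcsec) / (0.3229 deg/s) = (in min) 0.0002128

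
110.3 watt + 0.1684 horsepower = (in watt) 235.9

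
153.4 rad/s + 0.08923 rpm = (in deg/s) 8790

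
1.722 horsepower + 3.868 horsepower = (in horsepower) 5.59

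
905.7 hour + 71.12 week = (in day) 535.6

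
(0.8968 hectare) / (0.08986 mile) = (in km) 0.06201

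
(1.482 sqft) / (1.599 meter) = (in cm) 8.611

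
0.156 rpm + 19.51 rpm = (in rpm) 19.67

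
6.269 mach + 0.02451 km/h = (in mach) 6.269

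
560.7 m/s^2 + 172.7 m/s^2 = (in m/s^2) 733.4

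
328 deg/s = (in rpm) 54.67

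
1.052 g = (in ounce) 0.03711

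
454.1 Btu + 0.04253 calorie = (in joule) 4.791e+05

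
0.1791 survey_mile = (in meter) 288.2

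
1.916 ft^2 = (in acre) 4.399e-05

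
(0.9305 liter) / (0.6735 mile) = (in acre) 2.121e-10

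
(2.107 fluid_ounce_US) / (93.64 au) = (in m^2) 4.448e-18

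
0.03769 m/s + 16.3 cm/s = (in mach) 0.0005894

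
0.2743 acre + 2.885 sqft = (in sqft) 1.195e+04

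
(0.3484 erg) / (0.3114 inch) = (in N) 4.405e-06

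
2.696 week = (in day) 18.87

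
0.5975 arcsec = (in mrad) 0.002897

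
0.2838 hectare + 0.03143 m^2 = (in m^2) 2838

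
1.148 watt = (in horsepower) 0.001539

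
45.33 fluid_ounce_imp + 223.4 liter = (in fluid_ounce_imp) 7908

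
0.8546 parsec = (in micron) 2.637e+22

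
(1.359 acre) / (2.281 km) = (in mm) 2411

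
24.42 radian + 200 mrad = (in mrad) 2.462e+04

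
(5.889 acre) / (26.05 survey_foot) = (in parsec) 9.727e-14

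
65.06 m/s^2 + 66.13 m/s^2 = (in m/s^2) 131.2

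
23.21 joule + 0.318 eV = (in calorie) 5.547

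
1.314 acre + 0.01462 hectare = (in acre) 1.35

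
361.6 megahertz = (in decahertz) 3.616e+07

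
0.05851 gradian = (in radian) 0.0009191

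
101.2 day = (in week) 14.46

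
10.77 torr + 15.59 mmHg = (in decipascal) 3.514e+04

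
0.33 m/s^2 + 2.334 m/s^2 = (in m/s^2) 2.664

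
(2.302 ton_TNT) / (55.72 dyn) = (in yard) 1.89e+13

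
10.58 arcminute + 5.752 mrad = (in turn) 0.001405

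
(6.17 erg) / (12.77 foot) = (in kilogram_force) 1.616e-08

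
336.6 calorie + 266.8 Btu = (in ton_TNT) 6.761e-05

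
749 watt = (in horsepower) 1.004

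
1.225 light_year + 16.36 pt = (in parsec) 0.3756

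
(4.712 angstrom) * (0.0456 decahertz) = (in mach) 6.31e-13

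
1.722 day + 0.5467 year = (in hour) 4830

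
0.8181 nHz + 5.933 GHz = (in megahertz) 5933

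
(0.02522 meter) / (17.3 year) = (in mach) 1.358e-13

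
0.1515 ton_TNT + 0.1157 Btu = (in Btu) 6.008e+05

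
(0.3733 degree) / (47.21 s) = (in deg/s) 0.007907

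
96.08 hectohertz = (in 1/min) 5.765e+05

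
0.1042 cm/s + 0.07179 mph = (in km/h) 0.1193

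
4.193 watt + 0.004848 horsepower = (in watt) 7.808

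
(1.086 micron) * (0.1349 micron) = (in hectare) 1.465e-17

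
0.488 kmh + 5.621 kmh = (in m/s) 1.697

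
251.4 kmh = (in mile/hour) 156.2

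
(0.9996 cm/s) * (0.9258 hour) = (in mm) 3.332e+04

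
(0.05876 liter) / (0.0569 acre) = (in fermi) 2.552e+08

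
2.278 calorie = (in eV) 5.949e+19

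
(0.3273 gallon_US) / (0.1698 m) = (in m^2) 0.007297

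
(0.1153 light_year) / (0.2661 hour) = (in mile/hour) 2.547e+12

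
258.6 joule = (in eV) 1.614e+21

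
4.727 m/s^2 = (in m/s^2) 4.727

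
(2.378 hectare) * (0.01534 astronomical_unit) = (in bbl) 3.432e+14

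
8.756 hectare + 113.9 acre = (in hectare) 54.85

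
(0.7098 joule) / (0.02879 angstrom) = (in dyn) 2.465e+16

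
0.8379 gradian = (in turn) 0.002095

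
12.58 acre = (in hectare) 5.091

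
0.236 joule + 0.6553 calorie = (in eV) 1.859e+19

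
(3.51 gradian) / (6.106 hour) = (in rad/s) 2.508e-06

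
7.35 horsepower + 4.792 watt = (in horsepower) 7.356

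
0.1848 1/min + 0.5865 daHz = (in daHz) 0.5868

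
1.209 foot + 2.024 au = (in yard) 3.311e+11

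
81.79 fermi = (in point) 2.318e-10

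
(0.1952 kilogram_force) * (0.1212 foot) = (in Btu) 6.703e-05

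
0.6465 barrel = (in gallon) 27.15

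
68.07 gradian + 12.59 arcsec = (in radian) 1.069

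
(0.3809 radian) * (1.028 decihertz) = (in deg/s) 2.244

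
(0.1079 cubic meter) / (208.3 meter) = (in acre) 1.28e-07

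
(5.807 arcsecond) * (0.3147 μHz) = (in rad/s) 8.86e-12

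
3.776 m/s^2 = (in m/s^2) 3.776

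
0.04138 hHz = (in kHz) 0.004138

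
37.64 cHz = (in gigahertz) 3.764e-10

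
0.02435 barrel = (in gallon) 1.023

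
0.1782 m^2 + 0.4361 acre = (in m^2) 1765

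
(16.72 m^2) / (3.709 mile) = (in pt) 7.94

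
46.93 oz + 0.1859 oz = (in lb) 2.945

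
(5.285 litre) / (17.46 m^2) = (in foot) 0.0009931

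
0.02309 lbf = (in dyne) 1.027e+04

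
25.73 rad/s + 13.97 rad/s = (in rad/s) 39.7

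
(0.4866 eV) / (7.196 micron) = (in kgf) 1.105e-15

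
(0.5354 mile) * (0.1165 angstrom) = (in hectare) 1.004e-12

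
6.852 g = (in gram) 6.852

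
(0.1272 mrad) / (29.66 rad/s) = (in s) 4.289e-06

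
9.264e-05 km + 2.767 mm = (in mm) 95.41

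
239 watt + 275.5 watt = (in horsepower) 0.69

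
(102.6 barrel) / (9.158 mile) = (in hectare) 1.107e-07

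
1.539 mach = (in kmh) 1887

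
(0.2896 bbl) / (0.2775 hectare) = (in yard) 1.815e-05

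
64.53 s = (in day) 0.0007469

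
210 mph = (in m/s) 93.88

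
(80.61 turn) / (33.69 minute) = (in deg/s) 14.36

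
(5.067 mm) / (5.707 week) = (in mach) 4.311e-12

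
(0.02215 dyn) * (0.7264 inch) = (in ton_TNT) 9.768e-19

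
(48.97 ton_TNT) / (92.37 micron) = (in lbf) 4.987e+14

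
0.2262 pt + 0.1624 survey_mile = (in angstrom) 2.614e+12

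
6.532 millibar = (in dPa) 6532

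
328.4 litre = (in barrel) 2.066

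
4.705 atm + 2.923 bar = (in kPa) 769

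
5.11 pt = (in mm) 1.803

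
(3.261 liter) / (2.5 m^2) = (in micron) 1304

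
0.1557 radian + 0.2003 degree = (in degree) 9.121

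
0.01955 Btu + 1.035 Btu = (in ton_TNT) 2.659e-07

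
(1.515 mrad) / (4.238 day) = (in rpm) 3.951e-08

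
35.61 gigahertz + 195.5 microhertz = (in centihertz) 3.561e+12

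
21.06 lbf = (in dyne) 9.368e+06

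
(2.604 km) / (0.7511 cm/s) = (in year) 0.01099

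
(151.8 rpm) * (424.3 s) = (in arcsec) 1.391e+09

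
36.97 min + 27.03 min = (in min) 64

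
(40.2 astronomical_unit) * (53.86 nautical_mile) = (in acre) 1.482e+14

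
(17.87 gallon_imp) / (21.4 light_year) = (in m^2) 4.013e-19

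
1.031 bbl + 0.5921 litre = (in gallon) 43.46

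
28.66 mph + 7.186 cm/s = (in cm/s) 1288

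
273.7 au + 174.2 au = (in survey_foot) 2.198e+14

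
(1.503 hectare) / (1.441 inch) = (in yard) 4.491e+05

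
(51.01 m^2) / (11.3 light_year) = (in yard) 5.218e-16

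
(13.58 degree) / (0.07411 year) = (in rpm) 9.684e-07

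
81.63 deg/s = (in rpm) 13.61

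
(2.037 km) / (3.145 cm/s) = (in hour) 17.99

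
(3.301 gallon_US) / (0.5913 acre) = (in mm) 0.005222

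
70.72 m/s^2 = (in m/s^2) 70.72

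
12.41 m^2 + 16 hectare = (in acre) 39.54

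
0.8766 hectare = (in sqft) 9.436e+04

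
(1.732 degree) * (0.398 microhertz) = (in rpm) 1.149e-07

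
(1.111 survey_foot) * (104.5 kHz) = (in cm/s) 3.539e+06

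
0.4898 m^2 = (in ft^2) 5.272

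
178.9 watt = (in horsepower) 0.2399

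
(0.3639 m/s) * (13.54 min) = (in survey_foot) 969.9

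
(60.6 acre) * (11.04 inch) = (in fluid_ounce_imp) 2.42e+09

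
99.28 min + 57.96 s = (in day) 0.06962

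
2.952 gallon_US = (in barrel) 0.07029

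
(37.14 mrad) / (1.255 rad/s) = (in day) 3.425e-07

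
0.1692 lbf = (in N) 0.7526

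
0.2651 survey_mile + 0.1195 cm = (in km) 0.4266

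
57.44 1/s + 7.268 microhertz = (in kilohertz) 0.05744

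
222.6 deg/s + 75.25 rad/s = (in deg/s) 4534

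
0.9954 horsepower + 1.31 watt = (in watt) 743.6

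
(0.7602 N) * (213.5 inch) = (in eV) 2.573e+19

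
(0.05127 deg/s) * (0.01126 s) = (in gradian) 0.0006414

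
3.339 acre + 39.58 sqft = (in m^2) 1.352e+04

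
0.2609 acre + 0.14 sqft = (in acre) 0.2609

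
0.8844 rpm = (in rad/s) 0.09261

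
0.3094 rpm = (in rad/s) 0.0324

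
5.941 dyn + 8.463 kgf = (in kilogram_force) 8.463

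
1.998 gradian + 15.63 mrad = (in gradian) 2.993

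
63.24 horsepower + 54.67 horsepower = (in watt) 8.793e+04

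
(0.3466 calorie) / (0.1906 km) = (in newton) 0.007608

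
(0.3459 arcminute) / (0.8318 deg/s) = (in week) 1.146e-08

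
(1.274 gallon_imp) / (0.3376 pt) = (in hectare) 0.004863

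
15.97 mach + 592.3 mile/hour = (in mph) 1.276e+04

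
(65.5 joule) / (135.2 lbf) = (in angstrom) 1.089e+09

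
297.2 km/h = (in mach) 0.2425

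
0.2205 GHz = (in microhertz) 2.205e+14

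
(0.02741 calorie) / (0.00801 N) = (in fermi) 1.432e+16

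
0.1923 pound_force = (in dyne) 8.554e+04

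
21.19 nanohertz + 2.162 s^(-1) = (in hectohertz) 0.02162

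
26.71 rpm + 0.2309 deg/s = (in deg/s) 160.5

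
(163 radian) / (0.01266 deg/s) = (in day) 8.538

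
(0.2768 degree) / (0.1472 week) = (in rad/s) 5.427e-08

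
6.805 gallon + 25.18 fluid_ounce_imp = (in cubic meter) 0.02648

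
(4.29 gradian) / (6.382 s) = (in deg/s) 0.605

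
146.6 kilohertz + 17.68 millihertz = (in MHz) 0.1466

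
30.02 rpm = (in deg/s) 180.1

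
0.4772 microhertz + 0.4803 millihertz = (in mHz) 0.4808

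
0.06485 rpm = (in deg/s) 0.3891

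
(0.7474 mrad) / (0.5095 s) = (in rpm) 0.01401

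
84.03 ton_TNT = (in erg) 3.516e+18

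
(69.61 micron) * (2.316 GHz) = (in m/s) 1.612e+05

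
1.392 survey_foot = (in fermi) 4.243e+14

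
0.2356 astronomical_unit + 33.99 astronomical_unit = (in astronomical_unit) 34.23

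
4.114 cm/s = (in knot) 0.07997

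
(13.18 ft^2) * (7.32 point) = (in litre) 3.162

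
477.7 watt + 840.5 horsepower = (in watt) 6.272e+05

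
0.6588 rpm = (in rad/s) 0.06899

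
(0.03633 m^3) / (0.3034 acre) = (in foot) 9.708e-05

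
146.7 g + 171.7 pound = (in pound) 172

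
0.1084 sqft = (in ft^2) 0.1084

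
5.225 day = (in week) 0.7464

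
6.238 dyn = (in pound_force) 1.402e-05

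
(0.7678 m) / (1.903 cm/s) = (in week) 6.671e-05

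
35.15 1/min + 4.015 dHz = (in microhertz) 9.873e+05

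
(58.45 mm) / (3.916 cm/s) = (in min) 0.02488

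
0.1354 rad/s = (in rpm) 1.293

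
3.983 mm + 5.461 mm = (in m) 0.009444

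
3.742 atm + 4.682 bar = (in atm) 8.363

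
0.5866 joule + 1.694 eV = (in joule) 0.5866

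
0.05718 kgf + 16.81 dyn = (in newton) 0.5609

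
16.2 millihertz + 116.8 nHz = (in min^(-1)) 0.972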